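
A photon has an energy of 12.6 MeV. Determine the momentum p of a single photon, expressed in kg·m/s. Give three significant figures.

6.73 × 10^-21 kg·m/s

Take c = 2.99792458 × 10^8 m/s, 1 eV = 1.602176634 × 10^-19 J.
In SI units: E = 12.6 MeV = 2.0187 × 10^-12 J.
Apply p = E/c: p = 6.734 × 10^-21 kg·m/s.
So p ≈ 6.73 × 10^-21 kg·m/s.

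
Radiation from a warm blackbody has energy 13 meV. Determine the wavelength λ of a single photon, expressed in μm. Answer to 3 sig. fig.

95.4 μm

Convert to SI: E = 13 meV = 2.0828 × 10^-21 J.
Since λ = hc/E for a photon, λ = 9.537 × 10^-5 m.
Converting to μm: λ = 95.37 μm ≈ 95.4 μm.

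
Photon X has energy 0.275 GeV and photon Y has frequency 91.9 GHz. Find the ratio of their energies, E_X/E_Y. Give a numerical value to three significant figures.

E_X = 4.406e-11 J (from energy = 0.275 GeV, via E given directly).
E_Y = 6.089e-23 J (from frequency = 91.9 GHz, via E = hf).
Ratio = 4.406e-11 / 6.089e-23 = 7.24e11.

7.24e11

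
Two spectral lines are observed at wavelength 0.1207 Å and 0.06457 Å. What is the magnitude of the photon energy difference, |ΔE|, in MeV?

0.0893 MeV

Using E = hc/λ: E₁ = 1.6458 × 10^-14 J, E₂ = 3.0764 × 10^-14 J.
|ΔE| = |1.6458 × 10^-14 − 3.0764 × 10^-14| = 1.43 × 10^-14 J = 0.0893 MeV.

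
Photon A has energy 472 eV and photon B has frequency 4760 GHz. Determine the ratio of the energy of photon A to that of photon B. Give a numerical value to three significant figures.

2.40e4

E_A = 7.562e-17 J (from energy = 472 eV, via E given directly).
E_B = 3.154e-21 J (from frequency = 4760 GHz, via E = hf).
Ratio = 7.562e-17 / 3.154e-21 = 2.40e4.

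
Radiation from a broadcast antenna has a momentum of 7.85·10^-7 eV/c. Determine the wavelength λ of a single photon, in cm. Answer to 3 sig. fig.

158 cm

(h = 6.62607015·10^-34 J·s, c = 2.99792458·10^8 m/s, 1 eV = 1.602176634·10^-19 J.)
In SI units: p = 7.85·10^-7 eV/c = 4.1953·10^-34 kg·m/s.
Apply λ = h/p: λ = 1.579 m.
Converting to cm: λ = 157.9 cm ≈ 158 cm.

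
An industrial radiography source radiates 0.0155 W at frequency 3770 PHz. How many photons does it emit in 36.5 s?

Total energy: E_total = P·t = 0.0155 × 36.5 = 0.5657 J.
Per-photon energy: E = 2.498 × 10^-15 J.
N = E_total / E_photon = 2.26 × 10^14.

2.26 × 10^14 photons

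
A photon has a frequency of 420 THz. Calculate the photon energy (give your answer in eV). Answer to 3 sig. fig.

(h = 6.62607015e-34 J·s, 1 eV = 1.602176634e-19 J.)
Convert to SI: f = 420 THz = 4.2e14 Hz.
For a photon E = hf, so E = 2.783e-19 J.
Converting to eV: E = 1.737 eV ≈ 1.74 eV.

1.74 eV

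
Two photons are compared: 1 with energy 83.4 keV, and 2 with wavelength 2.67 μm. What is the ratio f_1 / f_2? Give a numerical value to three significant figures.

1.80 × 10^5

f_1 = 2.017 × 10^19 Hz (from energy = 83.4 keV, via f = E/h).
f_2 = 1.123 × 10^14 Hz (from wavelength = 2.67 μm, via f = c/λ).
Ratio = 2.017 × 10^19 / 1.123 × 10^14 = 1.80 × 10^5.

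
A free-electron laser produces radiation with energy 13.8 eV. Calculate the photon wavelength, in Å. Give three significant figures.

Use h = 6.62607015e-34 J·s, c = 2.99792458e8 m/s, 1 eV = 1.602176634e-19 J.
First convert: E = 13.8 eV = 2.2110e-18 J.
For a photon λ = hc/E, so λ = 8.984e-8 m.
Converting to Å: λ = 898.4 Å ≈ 898 Å.

898 Å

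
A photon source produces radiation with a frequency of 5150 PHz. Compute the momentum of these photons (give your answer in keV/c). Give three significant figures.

Take h = 6.62607015e-34 J·s, c = 2.99792458e8 m/s, 1 eV = 1.602176634e-19 J.
Convert to SI: f = 5150 PHz = 5.15e18 Hz.
Since p = hf/c for a photon, p = 1.138e-23 kg·m/s.
Converting to keV/c: p = 21.30 keV/c ≈ 21.3 keV/c.

21.3 keV/c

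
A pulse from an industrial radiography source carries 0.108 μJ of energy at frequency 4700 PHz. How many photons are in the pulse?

Per-photon energy: E = 3.114e-15 J (from frequency = 4700 PHz).
N = E_total / E_photon = 1.08e-7 J / 3.114e-15 J = 3.47e7.

3.47e7 photons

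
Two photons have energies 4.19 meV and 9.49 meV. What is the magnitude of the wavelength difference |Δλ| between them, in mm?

Using λ = hc/E: λ₁ = 2.959·10^-4 m, λ₂ = 1.306·10^-4 m.
|Δλ| = |2.959·10^-4 − 1.306·10^-4| = 1.65·10^-4 m = 0.165 mm.

0.165 mm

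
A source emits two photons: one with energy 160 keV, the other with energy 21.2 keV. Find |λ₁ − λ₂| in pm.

Using λ = hc/E: λ₁ = 7.749e-12 m, λ₂ = 5.848e-11 m.
|Δλ| = |7.749e-12 − 5.848e-11| = 5.07e-11 m = 50.7 pm.

50.7 pm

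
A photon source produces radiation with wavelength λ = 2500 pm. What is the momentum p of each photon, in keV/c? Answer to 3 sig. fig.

Convert to SI: λ = 2500 pm = 2.5 × 10^-9 m.
Since p = h/λ for a photon, p = 2.650 × 10^-25 kg·m/s.
Converting to keV/c: p = 0.4959 keV/c ≈ 0.496 keV/c.

0.496 keV/c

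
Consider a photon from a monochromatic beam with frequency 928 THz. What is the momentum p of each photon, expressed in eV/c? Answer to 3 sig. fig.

Convert to SI: f = 928 THz = 9.28e14 Hz.
Since p = hf/c for a photon, p = 2.051e-27 kg·m/s.
Converting to eV/c: p = 3.838 eV/c ≈ 3.84 eV/c.

3.84 eV/c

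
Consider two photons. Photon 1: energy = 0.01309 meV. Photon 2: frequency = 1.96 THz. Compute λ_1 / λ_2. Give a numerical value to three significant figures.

619

λ_1 = 0.09472 m (from energy = 0.01309 meV, via λ = hc/E).
λ_2 = 1.530·10^-4 m (from frequency = 1.96 THz, via λ = c/f).
Ratio = 0.09472 / 1.530·10^-4 = 619.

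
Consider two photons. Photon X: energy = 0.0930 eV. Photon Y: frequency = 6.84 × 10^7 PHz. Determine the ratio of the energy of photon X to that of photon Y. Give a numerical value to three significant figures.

E_X = 1.490 × 10^-20 J (from energy = 0.0930 eV, via E given directly).
E_Y = 4.532 × 10^-11 J (from frequency = 6.84 × 10^7 PHz, via E = hf).
Ratio = 1.490 × 10^-20 / 4.532 × 10^-11 = 3.29 × 10^-10.

3.29 × 10^-10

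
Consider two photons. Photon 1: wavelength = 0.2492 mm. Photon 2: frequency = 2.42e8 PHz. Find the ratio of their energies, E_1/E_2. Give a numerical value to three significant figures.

4.97e-12

E_1 = 7.971e-22 J (from wavelength = 0.2492 mm, via E = hc/λ).
E_2 = 1.604e-10 J (from frequency = 2.42e8 PHz, via E = hf).
Ratio = 7.971e-22 / 1.604e-10 = 4.97e-12.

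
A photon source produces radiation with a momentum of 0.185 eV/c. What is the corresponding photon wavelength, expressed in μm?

Take h = 6.62607015e-34 J·s, c = 2.99792458e8 m/s, 1 eV = 1.602176634e-19 J.
First convert: p = 0.185 eV/c = 9.8869e-29 kg·m/s.
The photon relation is λ = h/p, giving λ = 6.702e-6 m.
Converting to μm: λ = 6.702 μm ≈ 6.70 μm.

6.70 μm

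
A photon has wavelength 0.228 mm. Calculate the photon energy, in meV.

(h = 6.62607015 × 10^-34 J·s, c = 2.99792458 × 10^8 m/s, 1 eV = 1.602176634 × 10^-19 J.)
Convert to SI: λ = 0.228 mm = 2.28 × 10^-4 m.
Apply E = hc/λ: E = 8.712 × 10^-22 J.
Converting to meV: E = 5.438 meV ≈ 5.44 meV.

5.44 meV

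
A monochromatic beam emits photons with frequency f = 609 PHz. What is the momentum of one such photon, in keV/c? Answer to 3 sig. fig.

2.52 keV/c

Convert to SI: f = 609 PHz = 6.09e17 Hz.
Apply p = hf/c: p = 1.346e-24 kg·m/s.
Converting to keV/c: p = 2.519 keV/c ≈ 2.52 keV/c.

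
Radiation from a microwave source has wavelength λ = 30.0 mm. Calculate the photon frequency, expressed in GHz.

Take c = 2.99792458e8 m/s.
First convert: λ = 30.0 mm = 0.0300 m.
For a photon f = c/λ, so f = 9.993e9 Hz.
Converting to GHz: f = 9.993 GHz ≈ 9.99 GHz.

9.99 GHz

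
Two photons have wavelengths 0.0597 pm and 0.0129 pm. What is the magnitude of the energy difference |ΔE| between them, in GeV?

Using E = hc/λ: E₁ = 3.327e-12 J, E₂ = 1.540e-11 J.
|ΔE| = |3.327e-12 − 1.540e-11| = 1.21e-11 J = 0.0753 GeV.

0.0753 GeV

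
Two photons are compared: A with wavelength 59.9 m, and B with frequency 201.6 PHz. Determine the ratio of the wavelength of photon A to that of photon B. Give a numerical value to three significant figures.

4.03e10

λ_A = 59.90 m (from wavelength = 59.9 m, via λ given directly).
λ_B = 1.487e-9 m (from frequency = 201.6 PHz, via λ = c/f).
Ratio = 59.90 / 1.487e-9 = 4.03e10.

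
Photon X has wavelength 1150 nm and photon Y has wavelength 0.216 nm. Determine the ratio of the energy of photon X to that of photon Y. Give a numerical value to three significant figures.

1.88e-4

E_X = 1.727e-19 J (from wavelength = 1150 nm, via E = hc/λ).
E_Y = 9.197e-16 J (from wavelength = 0.216 nm, via E = hc/λ).
Ratio = 1.727e-19 / 9.197e-16 = 1.88e-4.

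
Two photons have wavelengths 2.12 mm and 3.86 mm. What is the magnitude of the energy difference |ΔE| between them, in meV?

0.264 meV

Using E = hc/λ: E₁ = 9.370e-23 J, E₂ = 5.146e-23 J.
|ΔE| = |9.370e-23 − 5.146e-23| = 4.22e-23 J = 0.264 meV.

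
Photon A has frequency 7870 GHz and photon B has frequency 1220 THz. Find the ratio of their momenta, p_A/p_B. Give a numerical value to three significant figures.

p_A = 1.739·10^-29 kg·m/s (from frequency = 7870 GHz, via p = hf/c).
p_B = 2.696·10^-27 kg·m/s (from frequency = 1220 THz, via p = hf/c).
Ratio = 1.739·10^-29 / 2.696·10^-27 = 6.45·10^-3.

6.45·10^-3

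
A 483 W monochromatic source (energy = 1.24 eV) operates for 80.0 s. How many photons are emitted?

Total energy: E_total = P·t = 483 × 80.0 = 38640 J.
Per-photon energy: E = 1.987 × 10^-19 J.
N = E_total / E_photon = 1.94 × 10^23.

1.94 × 10^23 photons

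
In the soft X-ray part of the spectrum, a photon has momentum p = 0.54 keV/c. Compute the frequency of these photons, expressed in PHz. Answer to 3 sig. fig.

In SI units: p = 0.54 keV/c = 2.8859 × 10^-25 kg·m/s.
Apply f = pc/h: f = 1.306 × 10^17 Hz.
Converting to PHz: f = 130.6 PHz ≈ 131 PHz.

131 PHz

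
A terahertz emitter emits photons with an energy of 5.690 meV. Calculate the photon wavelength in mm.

0.218 mm

Use h = 6.62607015e-34 J·s, c = 2.99792458e8 m/s, 1 eV = 1.602176634e-19 J.
In SI units: E = 5.690 meV = 9.1164e-22 J.
Since λ = hc/E for a photon, λ = 2.179e-4 m.
Converting to mm: λ = 0.2179 mm ≈ 0.218 mm.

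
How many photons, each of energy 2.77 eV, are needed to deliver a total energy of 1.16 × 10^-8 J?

2.61 × 10^10 photons

Per-photon energy: E = 4.438 × 10^-19 J (from energy = 2.77 eV).
N = E_total / E_photon = 1.16 × 10^-8 J / 4.438 × 10^-19 J = 2.61 × 10^10.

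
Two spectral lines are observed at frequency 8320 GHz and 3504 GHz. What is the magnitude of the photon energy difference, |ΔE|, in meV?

Using E = hf: E₁ = 5.5129e-21 J, E₂ = 2.3218e-21 J.
|ΔE| = |5.5129e-21 − 2.3218e-21| = 3.19e-21 J = 19.9 meV.

19.9 meV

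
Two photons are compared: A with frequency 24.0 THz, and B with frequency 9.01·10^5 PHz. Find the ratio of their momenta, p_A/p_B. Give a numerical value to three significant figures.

2.66·10^-8

p_A = 5.305·10^-29 kg·m/s (from frequency = 24.0 THz, via p = hf/c).
p_B = 1.991·10^-21 kg·m/s (from frequency = 9.01·10^5 PHz, via p = hf/c).
Ratio = 5.305·10^-29 / 1.991·10^-21 = 2.66·10^-8.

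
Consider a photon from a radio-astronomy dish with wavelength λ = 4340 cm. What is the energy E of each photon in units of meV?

2.86 × 10^-5 meV

(h = 6.62607015 × 10^-34 J·s, c = 2.99792458 × 10^8 m/s, 1 eV = 1.602176634 × 10^-19 J.)
First convert: λ = 4340 cm = 43.4 m.
Since E = hc/λ for a photon, E = 4.577 × 10^-27 J.
Converting to meV: E = 2.857 × 10^-5 meV ≈ 2.86 × 10^-5 meV.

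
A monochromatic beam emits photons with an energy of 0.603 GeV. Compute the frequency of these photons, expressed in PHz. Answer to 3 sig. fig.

1.46 × 10^8 PHz

Convert to SI: E = 0.603 GeV = 9.6611 × 10^-11 J.
Apply f = E/h: f = 1.458 × 10^23 Hz.
Converting to PHz: f = 1.458 × 10^8 PHz ≈ 1.46 × 10^8 PHz.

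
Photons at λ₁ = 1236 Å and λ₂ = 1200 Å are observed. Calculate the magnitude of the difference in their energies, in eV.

Using E = hc/λ: E₁ = 1.6072e-18 J, E₂ = 1.6554e-18 J.
|ΔE| = |1.6072e-18 − 1.6554e-18| = 4.82e-20 J = 0.301 eV.

0.301 eV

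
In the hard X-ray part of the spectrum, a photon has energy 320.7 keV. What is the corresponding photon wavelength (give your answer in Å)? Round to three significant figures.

In SI units: E = 320.7 keV = 5.1382·10^-14 J.
Apply λ = hc/E: λ = 3.866·10^-12 m.
Converting to Å: λ = 0.03866 Å ≈ 0.0387 Å.

0.0387 Å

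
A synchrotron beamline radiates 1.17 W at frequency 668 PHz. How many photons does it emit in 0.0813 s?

Total energy: E_total = P·t = 1.17 × 0.0813 = 0.09512 J.
Per-photon energy: E = 4.426e-16 J.
N = E_total / E_photon = 2.15e14.

2.15e14 photons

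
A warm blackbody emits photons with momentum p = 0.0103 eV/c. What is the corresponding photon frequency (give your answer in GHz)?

First convert: p = 0.0103 eV/c = 5.5046 × 10^-30 kg·m/s.
Apply f = pc/h: f = 2.491 × 10^12 Hz.
Converting to GHz: f = 2491 GHz ≈ 2490 GHz.

2490 GHz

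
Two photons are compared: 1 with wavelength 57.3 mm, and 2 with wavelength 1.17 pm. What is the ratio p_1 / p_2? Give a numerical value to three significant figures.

p_1 = 1.156e-32 kg·m/s (from wavelength = 57.3 mm, via p = h/λ).
p_2 = 5.663e-22 kg·m/s (from wavelength = 1.17 pm, via p = h/λ).
Ratio = 1.156e-32 / 5.663e-22 = 2.04e-11.

2.04e-11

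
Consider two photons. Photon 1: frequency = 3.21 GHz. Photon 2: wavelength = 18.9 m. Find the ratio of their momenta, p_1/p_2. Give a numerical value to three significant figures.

p_1 = 7.095 × 10^-33 kg·m/s (from frequency = 3.21 GHz, via p = hf/c).
p_2 = 3.506 × 10^-35 kg·m/s (from wavelength = 18.9 m, via p = h/λ).
Ratio = 7.095 × 10^-33 / 3.506 × 10^-35 = 202.

202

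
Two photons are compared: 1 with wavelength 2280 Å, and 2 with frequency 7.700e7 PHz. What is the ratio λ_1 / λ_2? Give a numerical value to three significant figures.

λ_1 = 2.280e-7 m (from wavelength = 2280 Å, via λ given directly).
λ_2 = 3.893e-15 m (from frequency = 7.700e7 PHz, via λ = c/f).
Ratio = 2.280e-7 / 3.893e-15 = 5.86e7.

5.86e7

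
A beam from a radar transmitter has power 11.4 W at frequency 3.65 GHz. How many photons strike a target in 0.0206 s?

9.71e22 photons

Total energy: E_total = P·t = 11.4 × 0.0206 = 0.2348 J.
Per-photon energy: E = 2.419e-24 J.
N = E_total / E_photon = 9.71e22.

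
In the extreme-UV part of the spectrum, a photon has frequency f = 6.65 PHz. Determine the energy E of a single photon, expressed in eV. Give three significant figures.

27.5 eV

In SI units: f = 6.65 PHz = 6.65 × 10^15 Hz.
The photon relation is E = hf, giving E = 4.406 × 10^-18 J.
Converting to eV: E = 27.50 eV ≈ 27.5 eV.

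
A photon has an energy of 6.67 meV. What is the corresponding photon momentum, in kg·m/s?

Convert to SI: E = 6.67 meV = 1.0687e-21 J.
Since p = E/c for a photon, p = 3.565e-30 kg·m/s.
So p ≈ 3.56e-30 kg·m/s.

3.56e-30 kg·m/s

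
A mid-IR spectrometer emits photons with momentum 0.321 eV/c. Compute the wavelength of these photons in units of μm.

3.86 μm

In SI units: p = 0.321 eV/c = 1.7155 × 10^-28 kg·m/s.
For a photon λ = h/p, so λ = 3.862 × 10^-6 m.
Converting to μm: λ = 3.862 μm ≈ 3.86 μm.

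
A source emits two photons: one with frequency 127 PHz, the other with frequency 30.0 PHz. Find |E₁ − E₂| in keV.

Using E = hf: E₁ = 8.415e-17 J, E₂ = 1.988e-17 J.
|ΔE| = |8.415e-17 − 1.988e-17| = 6.43e-17 J = 0.401 keV.

0.401 keV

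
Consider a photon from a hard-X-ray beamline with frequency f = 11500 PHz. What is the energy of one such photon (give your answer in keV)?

Convert to SI: f = 11500 PHz = 1.15e19 Hz.
For a photon E = hf, so E = 7.620e-15 J.
Converting to keV: E = 47.56 keV ≈ 47.6 keV.

47.6 keV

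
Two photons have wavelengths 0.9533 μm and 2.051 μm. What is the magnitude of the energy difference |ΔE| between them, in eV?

0.696 eV

Using E = hc/λ: E₁ = 2.0838e-19 J, E₂ = 9.6853e-20 J.
|ΔE| = |2.0838e-19 − 9.6853e-20| = 1.12e-19 J = 0.696 eV.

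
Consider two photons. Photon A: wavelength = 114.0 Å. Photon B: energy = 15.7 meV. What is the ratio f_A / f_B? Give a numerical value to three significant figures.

6930

f_A = 2.630 × 10^16 Hz (from wavelength = 114.0 Å, via f = c/λ).
f_B = 3.796 × 10^12 Hz (from energy = 15.7 meV, via f = E/h).
Ratio = 2.630 × 10^16 / 3.796 × 10^12 = 6930.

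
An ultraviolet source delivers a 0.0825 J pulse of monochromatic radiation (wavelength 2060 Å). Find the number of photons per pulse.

Per-photon energy: E = 9.643e-19 J (from wavelength = 2060 Å).
N = E_total / E_photon = 0.0825 J / 9.643e-19 J = 8.56e16.

8.56e16 photons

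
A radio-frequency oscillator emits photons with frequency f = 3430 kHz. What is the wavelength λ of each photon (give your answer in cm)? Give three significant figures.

8740 cm

First convert: f = 3430 kHz = 3.43e6 Hz.
Apply λ = c/f: λ = 87.40 m.
Converting to cm: λ = 8740 cm ≈ 8740 cm.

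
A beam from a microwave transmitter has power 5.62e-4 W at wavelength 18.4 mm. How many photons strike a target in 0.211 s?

Total energy: E_total = P·t = 5.62e-4 × 0.211 = 1.186e-4 J.
Per-photon energy: E = 1.080e-23 J.
N = E_total / E_photon = 1.10e19.

1.10e19 photons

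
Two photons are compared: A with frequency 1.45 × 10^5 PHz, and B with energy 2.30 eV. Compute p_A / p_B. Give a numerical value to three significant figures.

p_A = 3.205 × 10^-22 kg·m/s (from frequency = 1.45 × 10^5 PHz, via p = hf/c).
p_B = 1.229 × 10^-27 kg·m/s (from energy = 2.30 eV, via p = E/c).
Ratio = 3.205 × 10^-22 / 1.229 × 10^-27 = 2.61 × 10^5.

2.61 × 10^5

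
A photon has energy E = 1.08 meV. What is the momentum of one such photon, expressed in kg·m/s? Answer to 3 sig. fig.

5.77 × 10^-31 kg·m/s

Use c = 2.99792458 × 10^8 m/s, 1 eV = 1.602176634 × 10^-19 J.
Convert to SI: E = 1.08 meV = 1.7304 × 10^-22 J.
Apply p = E/c: p = 5.772 × 10^-31 kg·m/s.
So p ≈ 5.77 × 10^-31 kg·m/s.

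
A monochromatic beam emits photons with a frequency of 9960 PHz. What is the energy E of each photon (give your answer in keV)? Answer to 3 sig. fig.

41.2 keV

Take h = 6.62607015 × 10^-34 J·s, 1 eV = 1.602176634 × 10^-19 J.
In SI units: f = 9960 PHz = 9.96 × 10^18 Hz.
For a photon E = hf, so E = 6.600 × 10^-15 J.
Converting to keV: E = 41.19 keV ≈ 41.2 keV.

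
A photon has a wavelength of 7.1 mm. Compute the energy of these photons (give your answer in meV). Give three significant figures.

Take h = 6.62607015e-34 J·s, c = 2.99792458e8 m/s, 1 eV = 1.602176634e-19 J.
First convert: λ = 7.1 mm = 0.0071 m.
Apply E = hc/λ: E = 2.798e-23 J.
Converting to meV: E = 0.1746 meV ≈ 0.175 meV.

0.175 meV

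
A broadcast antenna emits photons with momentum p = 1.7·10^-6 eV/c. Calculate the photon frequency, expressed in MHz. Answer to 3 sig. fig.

(h = 6.62607015·10^-34 J·s, c = 2.99792458·10^8 m/s, 1 eV = 1.602176634·10^-19 J.)
Convert to SI: p = 1.7·10^-6 eV/c = 9.0853·10^-34 kg·m/s.
Apply f = pc/h: f = 4.111·10^8 Hz.
Converting to MHz: f = 411.1 MHz ≈ 411 MHz.

411 MHz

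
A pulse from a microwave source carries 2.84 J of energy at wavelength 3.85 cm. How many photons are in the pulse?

5.50 × 10^23 photons

Per-photon energy: E = 5.160 × 10^-24 J (from wavelength = 3.85 cm).
N = E_total / E_photon = 2.84 J / 5.160 × 10^-24 J = 5.50 × 10^23.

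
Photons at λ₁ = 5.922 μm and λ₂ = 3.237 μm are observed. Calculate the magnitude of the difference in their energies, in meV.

174 meV

Using E = hc/λ: E₁ = 3.3543·10^-20 J, E₂ = 6.1367·10^-20 J.
|ΔE| = |3.3543·10^-20 − 6.1367·10^-20| = 2.78·10^-20 J = 174 meV.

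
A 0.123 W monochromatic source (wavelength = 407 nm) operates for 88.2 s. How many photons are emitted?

2.22e19 photons

Total energy: E_total = P·t = 0.123 × 88.2 = 10.85 J.
Per-photon energy: E = 4.881e-19 J.
N = E_total / E_photon = 2.22e19.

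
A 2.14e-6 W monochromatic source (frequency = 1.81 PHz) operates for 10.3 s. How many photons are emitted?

Total energy: E_total = P·t = 2.14e-6 × 10.3 = 2.204e-5 J.
Per-photon energy: E = 1.199e-18 J.
N = E_total / E_photon = 1.84e13.

1.84e13 photons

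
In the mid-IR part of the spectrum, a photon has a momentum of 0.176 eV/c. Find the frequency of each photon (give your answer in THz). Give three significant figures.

42.6 THz

In SI units: p = 0.176 eV/c = 9.4059 × 10^-29 kg·m/s.
For a photon f = pc/h, so f = 4.256 × 10^13 Hz.
Converting to THz: f = 42.56 THz ≈ 42.6 THz.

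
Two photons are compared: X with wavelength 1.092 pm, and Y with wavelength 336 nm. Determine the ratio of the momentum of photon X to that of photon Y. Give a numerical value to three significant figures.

p_X = 6.068e-22 kg·m/s (from wavelength = 1.092 pm, via p = h/λ).
p_Y = 1.972e-27 kg·m/s (from wavelength = 336 nm, via p = h/λ).
Ratio = 6.068e-22 / 1.972e-27 = 3.08e5.

3.08e5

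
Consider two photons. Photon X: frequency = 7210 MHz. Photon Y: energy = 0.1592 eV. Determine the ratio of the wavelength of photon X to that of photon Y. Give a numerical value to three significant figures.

5340

λ_X = 0.04158 m (from frequency = 7210 MHz, via λ = c/f).
λ_Y = 7.788e-6 m (from energy = 0.1592 eV, via λ = hc/E).
Ratio = 0.04158 / 7.788e-6 = 5340.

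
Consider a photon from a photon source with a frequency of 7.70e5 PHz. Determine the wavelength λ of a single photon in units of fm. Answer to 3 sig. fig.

389 fm

In SI units: f = 7.70e5 PHz = 7.70e20 Hz.
The photon relation is λ = c/f, giving λ = 3.893e-13 m.
Converting to fm: λ = 389.3 fm ≈ 389 fm.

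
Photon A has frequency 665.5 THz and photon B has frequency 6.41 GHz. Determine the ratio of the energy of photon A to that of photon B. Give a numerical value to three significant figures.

1.04e5

E_A = 4.410e-19 J (from frequency = 665.5 THz, via E = hf).
E_B = 4.247e-24 J (from frequency = 6.41 GHz, via E = hf).
Ratio = 4.410e-19 / 4.247e-24 = 1.04e5.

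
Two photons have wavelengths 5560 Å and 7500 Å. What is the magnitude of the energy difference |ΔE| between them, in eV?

0.577 eV

Using E = hc/λ: E₁ = 3.573 × 10^-19 J, E₂ = 2.649 × 10^-19 J.
|ΔE| = |3.573 × 10^-19 − 2.649 × 10^-19| = 9.24 × 10^-20 J = 0.577 eV.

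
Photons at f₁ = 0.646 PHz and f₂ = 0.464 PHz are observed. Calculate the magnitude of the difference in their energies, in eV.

Using E = hf: E₁ = 4.280e-19 J, E₂ = 3.074e-19 J.
|ΔE| = |4.280e-19 − 3.074e-19| = 1.21e-19 J = 0.753 eV.

0.753 eV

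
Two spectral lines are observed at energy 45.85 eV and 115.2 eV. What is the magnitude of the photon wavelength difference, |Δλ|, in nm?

16.3 nm

Using λ = hc/E: λ₁ = 2.7041 × 10^-8 m, λ₂ = 1.0763 × 10^-8 m.
|Δλ| = |2.7041 × 10^-8 − 1.0763 × 10^-8| = 1.63 × 10^-8 m = 16.3 nm.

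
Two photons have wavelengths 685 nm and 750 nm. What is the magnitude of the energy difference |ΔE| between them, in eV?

0.157 eV

Using E = hc/λ: E₁ = 2.900 × 10^-19 J, E₂ = 2.649 × 10^-19 J.
|ΔE| = |2.900 × 10^-19 − 2.649 × 10^-19| = 2.51 × 10^-20 J = 0.157 eV.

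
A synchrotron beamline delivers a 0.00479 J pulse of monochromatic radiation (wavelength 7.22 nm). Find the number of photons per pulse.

1.74·10^14 photons

Per-photon energy: E = 2.751·10^-17 J (from wavelength = 7.22 nm).
N = E_total / E_photon = 0.00479 J / 2.751·10^-17 J = 1.74·10^14.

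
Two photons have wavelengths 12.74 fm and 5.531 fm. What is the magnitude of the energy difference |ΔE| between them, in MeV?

Using E = hc/λ: E₁ = 1.5592 × 10^-11 J, E₂ = 3.5915 × 10^-11 J.
|ΔE| = |1.5592 × 10^-11 − 3.5915 × 10^-11| = 2.03 × 10^-11 J = 127 MeV.

127 MeV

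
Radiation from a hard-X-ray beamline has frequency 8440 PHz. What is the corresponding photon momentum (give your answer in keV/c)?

Convert to SI: f = 8440 PHz = 8.44e18 Hz.
Apply p = hf/c: p = 1.865e-23 kg·m/s.
Converting to keV/c: p = 34.91 keV/c ≈ 34.9 keV/c.

34.9 keV/c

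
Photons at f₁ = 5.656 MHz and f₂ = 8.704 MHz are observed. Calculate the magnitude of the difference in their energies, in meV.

Using E = hf: E₁ = 3.7477 × 10^-27 J, E₂ = 5.7673 × 10^-27 J.
|ΔE| = |3.7477 × 10^-27 − 5.7673 × 10^-27| = 2.02 × 10^-27 J = 1.26 × 10^-5 meV.

1.26 × 10^-5 meV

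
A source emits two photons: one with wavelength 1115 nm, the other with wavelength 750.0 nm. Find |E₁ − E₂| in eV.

Using E = hc/λ: E₁ = 1.7816e-19 J, E₂ = 2.6486e-19 J.
|ΔE| = |1.7816e-19 − 2.6486e-19| = 8.67e-20 J = 0.541 eV.

0.541 eV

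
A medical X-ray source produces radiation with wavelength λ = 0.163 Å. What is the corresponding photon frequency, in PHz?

Take c = 2.99792458 × 10^8 m/s.
First convert: λ = 0.163 Å = 1.63 × 10^-11 m.
The photon relation is f = c/λ, giving f = 1.839 × 10^19 Hz.
Converting to PHz: f = 18390 PHz ≈ 1.84 × 10^4 PHz.

1.84 × 10^4 PHz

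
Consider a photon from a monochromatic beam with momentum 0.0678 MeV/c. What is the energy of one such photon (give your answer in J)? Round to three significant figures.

Use c = 2.99792458 × 10^8 m/s, 1 eV = 1.602176634 × 10^-19 J.
In SI units: p = 0.0678 MeV/c = 3.6234 × 10^-23 kg·m/s.
For a photon E = pc, so E = 1.086 × 10^-14 J.
So E ≈ 1.09 × 10^-14 J.

1.09 × 10^-14 J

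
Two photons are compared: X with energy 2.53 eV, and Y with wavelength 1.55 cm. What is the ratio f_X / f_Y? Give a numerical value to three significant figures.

3.16·10^4

f_X = 6.118·10^14 Hz (from energy = 2.53 eV, via f = E/h).
f_Y = 1.934·10^10 Hz (from wavelength = 1.55 cm, via f = c/λ).
Ratio = 6.118·10^14 / 1.934·10^10 = 3.16·10^4.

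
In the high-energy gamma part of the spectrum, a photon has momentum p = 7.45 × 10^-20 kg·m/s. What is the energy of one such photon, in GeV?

0.139 GeV

(c = 2.99792458 × 10^8 m/s, 1 eV = 1.602176634 × 10^-19 J.)
Apply E = pc: E = 2.233 × 10^-11 J.
Converting to GeV: E = 0.1394 GeV ≈ 0.139 GeV.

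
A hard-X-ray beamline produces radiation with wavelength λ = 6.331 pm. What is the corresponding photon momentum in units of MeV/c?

0.196 MeV/c

Use h = 6.62607015e-34 J·s, c = 2.99792458e8 m/s, 1 eV = 1.602176634e-19 J.
First convert: λ = 6.331 pm = 6.331e-12 m.
Apply p = h/λ: p = 1.047e-22 kg·m/s.
Converting to MeV/c: p = 0.1958 MeV/c ≈ 0.196 MeV/c.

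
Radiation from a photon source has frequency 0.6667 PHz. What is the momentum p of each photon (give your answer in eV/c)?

2.76 eV/c

Convert to SI: f = 0.6667 PHz = 6.667 × 10^14 Hz.
The photon relation is p = hf/c, giving p = 1.474 × 10^-27 kg·m/s.
Converting to eV/c: p = 2.757 eV/c ≈ 2.76 eV/c.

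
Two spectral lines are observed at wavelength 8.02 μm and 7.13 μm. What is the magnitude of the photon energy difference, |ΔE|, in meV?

19.3 meV

Using E = hc/λ: E₁ = 2.477e-20 J, E₂ = 2.786e-20 J.
|ΔE| = |2.477e-20 − 2.786e-20| = 3.09e-21 J = 19.3 meV.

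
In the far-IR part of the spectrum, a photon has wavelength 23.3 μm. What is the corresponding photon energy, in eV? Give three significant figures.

0.0532 eV

In SI units: λ = 23.3 μm = 2.33 × 10^-5 m.
For a photon E = hc/λ, so E = 8.526 × 10^-21 J.
Converting to eV: E = 0.05321 eV ≈ 0.0532 eV.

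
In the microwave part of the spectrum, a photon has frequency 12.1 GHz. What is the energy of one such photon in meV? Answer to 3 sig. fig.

Convert to SI: f = 12.1 GHz = 1.21e10 Hz.
Since E = hf for a photon, E = 8.018e-24 J.
Converting to meV: E = 0.05004 meV ≈ 0.0500 meV.

0.0500 meV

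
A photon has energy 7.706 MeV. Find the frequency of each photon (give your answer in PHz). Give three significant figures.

Convert to SI: E = 7.706 MeV = 1.2346e-12 J.
Since f = E/h for a photon, f = 1.863e21 Hz.
Converting to PHz: f = 1.863e6 PHz ≈ 1.86e6 PHz.

1.86e6 PHz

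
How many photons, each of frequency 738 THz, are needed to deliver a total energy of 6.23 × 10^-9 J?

1.27 × 10^10 photons

Per-photon energy: E = 4.890 × 10^-19 J (from frequency = 738 THz).
N = E_total / E_photon = 6.23 × 10^-9 J / 4.890 × 10^-19 J = 1.27 × 10^10.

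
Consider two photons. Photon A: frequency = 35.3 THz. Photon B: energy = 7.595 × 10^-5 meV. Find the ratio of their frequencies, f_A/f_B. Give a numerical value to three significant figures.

1.92 × 10^6

f_A = 3.530 × 10^13 Hz (from frequency = 35.3 THz, via f given directly).
f_B = 1.836 × 10^7 Hz (from energy = 7.595 × 10^-5 meV, via f = E/h).
Ratio = 3.530 × 10^13 / 1.836 × 10^7 = 1.92 × 10^6.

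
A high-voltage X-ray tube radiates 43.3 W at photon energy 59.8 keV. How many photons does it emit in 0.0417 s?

1.88e14 photons

Total energy: E_total = P·t = 43.3 × 0.0417 = 1.806 J.
Per-photon energy: E = 9.581e-15 J.
N = E_total / E_photon = 1.88e14.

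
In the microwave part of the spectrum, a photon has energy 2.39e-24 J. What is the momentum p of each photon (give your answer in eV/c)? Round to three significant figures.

1.49e-5 eV/c

Apply p = E/c: p = 7.972e-33 kg·m/s.
Converting to eV/c: p = 1.492e-5 eV/c ≈ 1.49e-5 eV/c.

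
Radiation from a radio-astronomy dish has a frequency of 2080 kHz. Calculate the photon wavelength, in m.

144 m

Take c = 2.99792458 × 10^8 m/s.
Convert to SI: f = 2080 kHz = 2.08 × 10^6 Hz.
Apply λ = c/f: λ = 144.1 m.
So λ ≈ 144 m.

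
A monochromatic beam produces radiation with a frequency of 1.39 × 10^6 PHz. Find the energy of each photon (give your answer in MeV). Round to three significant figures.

5.75 MeV

(h = 6.62607015 × 10^-34 J·s, 1 eV = 1.602176634 × 10^-19 J.)
First convert: f = 1.39 × 10^6 PHz = 1.39 × 10^21 Hz.
Apply E = hf: E = 9.210 × 10^-13 J.
Converting to MeV: E = 5.749 MeV ≈ 5.75 MeV.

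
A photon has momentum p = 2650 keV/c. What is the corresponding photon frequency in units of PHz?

(h = 6.62607015 × 10^-34 J·s, c = 2.99792458 × 10^8 m/s, 1 eV = 1.602176634 × 10^-19 J.)
In SI units: p = 2650 keV/c = 1.4162 × 10^-21 kg·m/s.
For a photon f = pc/h, so f = 6.408 × 10^20 Hz.
Converting to PHz: f = 640800 PHz ≈ 6.41 × 10^5 PHz.

6.41 × 10^5 PHz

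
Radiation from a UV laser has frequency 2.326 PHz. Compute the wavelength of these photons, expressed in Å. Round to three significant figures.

1290 Å

In SI units: f = 2.326 PHz = 2.326e15 Hz.
The photon relation is λ = c/f, giving λ = 1.289e-7 m.
Converting to Å: λ = 1289 Å ≈ 1290 Å.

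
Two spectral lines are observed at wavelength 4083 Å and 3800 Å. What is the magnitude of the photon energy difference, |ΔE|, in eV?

Using E = hc/λ: E₁ = 4.8652e-19 J, E₂ = 5.2275e-19 J.
|ΔE| = |4.8652e-19 − 5.2275e-19| = 3.62e-20 J = 0.226 eV.

0.226 eV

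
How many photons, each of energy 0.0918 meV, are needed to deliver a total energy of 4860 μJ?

Per-photon energy: E = 1.471·10^-23 J (from energy = 0.0918 meV).
N = E_total / E_photon = 0.00486 J / 1.471·10^-23 J = 3.30·10^20.

3.30·10^20 photons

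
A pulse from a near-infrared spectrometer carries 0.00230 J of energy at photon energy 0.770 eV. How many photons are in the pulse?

Per-photon energy: E = 1.234 × 10^-19 J (from energy = 0.770 eV).
N = E_total / E_photon = 0.00230 J / 1.234 × 10^-19 J = 1.86 × 10^16.

1.86 × 10^16 photons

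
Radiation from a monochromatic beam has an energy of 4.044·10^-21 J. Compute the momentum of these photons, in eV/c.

0.0252 eV/c

Since p = E/c for a photon, p = 1.349·10^-29 kg·m/s.
Converting to eV/c: p = 0.02524 eV/c ≈ 0.0252 eV/c.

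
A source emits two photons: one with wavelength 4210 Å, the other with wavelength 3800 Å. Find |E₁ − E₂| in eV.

0.318 eV

Using E = hc/λ: E₁ = 4.718 × 10^-19 J, E₂ = 5.227 × 10^-19 J.
|ΔE| = |4.718 × 10^-19 − 5.227 × 10^-19| = 5.09 × 10^-20 J = 0.318 eV.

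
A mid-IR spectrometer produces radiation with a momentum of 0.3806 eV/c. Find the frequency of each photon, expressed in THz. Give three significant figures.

92.0 THz

Convert to SI: p = 0.3806 eV/c = 2.0340 × 10^-28 kg·m/s.
Since f = pc/h for a photon, f = 9.203 × 10^13 Hz.
Converting to THz: f = 92.03 THz ≈ 92.0 THz.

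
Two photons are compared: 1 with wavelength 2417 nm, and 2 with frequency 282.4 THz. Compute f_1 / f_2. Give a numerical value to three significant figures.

f_1 = 1.240 × 10^14 Hz (from wavelength = 2417 nm, via f = c/λ).
f_2 = 2.824 × 10^14 Hz (from frequency = 282.4 THz, via f given directly).
Ratio = 1.240 × 10^14 / 2.824 × 10^14 = 0.439.

0.439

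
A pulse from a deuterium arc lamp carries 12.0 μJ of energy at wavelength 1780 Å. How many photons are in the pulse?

Per-photon energy: E = 1.116·10^-18 J (from wavelength = 1780 Å).
N = E_total / E_photon = 1.20·10^-5 J / 1.116·10^-18 J = 1.08·10^13.

1.08·10^13 photons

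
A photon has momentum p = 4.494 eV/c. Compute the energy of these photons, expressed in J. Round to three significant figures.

7.20e-19 J

Take c = 2.99792458e8 m/s, 1 eV = 1.602176634e-19 J.
In SI units: p = 4.494 eV/c = 2.4017e-27 kg·m/s.
For a photon E = pc, so E = 7.200e-19 J.
So E ≈ 7.20e-19 J.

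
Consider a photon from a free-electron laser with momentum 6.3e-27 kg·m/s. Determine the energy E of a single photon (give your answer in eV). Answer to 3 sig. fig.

11.8 eV

Take c = 2.99792458e8 m/s, 1 eV = 1.602176634e-19 J.
Apply E = pc: E = 1.889e-18 J.
Converting to eV: E = 11.79 eV ≈ 11.8 eV.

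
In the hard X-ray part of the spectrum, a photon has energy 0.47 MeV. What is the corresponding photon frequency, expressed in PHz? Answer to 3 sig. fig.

Take h = 6.62607015 × 10^-34 J·s, 1 eV = 1.602176634 × 10^-19 J.
Convert to SI: E = 0.47 MeV = 7.5302 × 10^-14 J.
For a photon f = E/h, so f = 1.136 × 10^20 Hz.
Converting to PHz: f = 113600 PHz ≈ 1.14 × 10^5 PHz.

1.14 × 10^5 PHz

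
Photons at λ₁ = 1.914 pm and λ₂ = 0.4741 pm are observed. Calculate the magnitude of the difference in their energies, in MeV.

Using E = hc/λ: E₁ = 1.0379 × 10^-13 J, E₂ = 4.1899 × 10^-13 J.
|ΔE| = |1.0379 × 10^-13 − 4.1899 × 10^-13| = 3.15 × 10^-13 J = 1.97 MeV.

1.97 MeV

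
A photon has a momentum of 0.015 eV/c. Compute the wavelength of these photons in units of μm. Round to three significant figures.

82.7 μm

First convert: p = 0.015 eV/c = 8.0164e-30 kg·m/s.
For a photon λ = h/p, so λ = 8.266e-5 m.
Converting to μm: λ = 82.66 μm ≈ 82.7 μm.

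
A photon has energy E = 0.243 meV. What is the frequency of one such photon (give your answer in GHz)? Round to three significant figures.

58.8 GHz

Use h = 6.62607015e-34 J·s, 1 eV = 1.602176634e-19 J.
In SI units: E = 0.243 meV = 3.8933e-23 J.
The photon relation is f = E/h, giving f = 5.876e10 Hz.
Converting to GHz: f = 58.76 GHz ≈ 58.8 GHz.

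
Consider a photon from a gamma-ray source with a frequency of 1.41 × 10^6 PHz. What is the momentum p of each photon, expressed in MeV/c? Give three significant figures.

(h = 6.62607015 × 10^-34 J·s, c = 2.99792458 × 10^8 m/s, 1 eV = 1.602176634 × 10^-19 J.)
Convert to SI: f = 1.41 × 10^6 PHz = 1.41 × 10^21 Hz.
Since p = hf/c for a photon, p = 3.116 × 10^-21 kg·m/s.
Converting to MeV/c: p = 5.831 MeV/c ≈ 5.83 MeV/c.

5.83 MeV/c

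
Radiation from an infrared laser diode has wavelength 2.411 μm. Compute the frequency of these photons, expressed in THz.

Use c = 2.99792458 × 10^8 m/s.
In SI units: λ = 2.411 μm = 2.411 × 10^-6 m.
The photon relation is f = c/λ, giving f = 1.243 × 10^14 Hz.
Converting to THz: f = 124.3 THz ≈ 124 THz.

124 THz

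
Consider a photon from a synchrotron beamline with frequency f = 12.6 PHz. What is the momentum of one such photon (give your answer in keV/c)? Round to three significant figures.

Use h = 6.62607015e-34 J·s, c = 2.99792458e8 m/s, 1 eV = 1.602176634e-19 J.
Convert to SI: f = 12.6 PHz = 1.26e16 Hz.
Since p = hf/c for a photon, p = 2.785e-26 kg·m/s.
Converting to keV/c: p = 0.05211 keV/c ≈ 0.0521 keV/c.

0.0521 keV/c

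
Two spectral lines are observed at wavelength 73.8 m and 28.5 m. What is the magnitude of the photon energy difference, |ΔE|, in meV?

Using E = hc/λ: E₁ = 2.692 × 10^-27 J, E₂ = 6.970 × 10^-27 J.
|ΔE| = |2.692 × 10^-27 − 6.970 × 10^-27| = 4.28 × 10^-27 J = 2.67 × 10^-5 meV.

2.67 × 10^-5 meV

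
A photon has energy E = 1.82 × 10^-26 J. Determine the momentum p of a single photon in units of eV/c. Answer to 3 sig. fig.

Since p = E/c for a photon, p = 6.071 × 10^-35 kg·m/s.
Converting to eV/c: p = 1.136 × 10^-7 eV/c ≈ 1.14 × 10^-7 eV/c.

1.14 × 10^-7 eV/c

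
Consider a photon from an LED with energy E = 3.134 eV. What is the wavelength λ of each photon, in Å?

3960 Å

Use h = 6.62607015e-34 J·s, c = 2.99792458e8 m/s, 1 eV = 1.602176634e-19 J.
Convert to SI: E = 3.134 eV = 5.0212e-19 J.
Since λ = hc/E for a photon, λ = 3.956e-7 m.
Converting to Å: λ = 3956 Å ≈ 3960 Å.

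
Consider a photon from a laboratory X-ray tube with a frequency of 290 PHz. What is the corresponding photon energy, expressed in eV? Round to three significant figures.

1200 eV

First convert: f = 290 PHz = 2.9e17 Hz.
Apply E = hf: E = 1.922e-16 J.
Converting to eV: E = 1199 eV ≈ 1200 eV.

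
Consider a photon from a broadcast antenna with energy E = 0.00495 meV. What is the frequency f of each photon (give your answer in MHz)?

1200 MHz

First convert: E = 0.00495 meV = 7.9308·10^-25 J.
Since f = E/h for a photon, f = 1.197·10^9 Hz.
Converting to MHz: f = 1197 MHz ≈ 1200 MHz.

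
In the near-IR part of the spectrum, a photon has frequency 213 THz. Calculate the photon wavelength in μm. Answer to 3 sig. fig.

First convert: f = 213 THz = 2.13 × 10^14 Hz.
The photon relation is λ = c/f, giving λ = 1.407 × 10^-6 m.
Converting to μm: λ = 1.407 μm ≈ 1.41 μm.

1.41 μm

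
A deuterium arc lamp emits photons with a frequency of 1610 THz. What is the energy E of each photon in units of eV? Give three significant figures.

Take h = 6.62607015 × 10^-34 J·s, 1 eV = 1.602176634 × 10^-19 J.
Convert to SI: f = 1610 THz = 1.61 × 10^15 Hz.
The photon relation is E = hf, giving E = 1.067 × 10^-18 J.
Converting to eV: E = 6.658 eV ≈ 6.66 eV.

6.66 eV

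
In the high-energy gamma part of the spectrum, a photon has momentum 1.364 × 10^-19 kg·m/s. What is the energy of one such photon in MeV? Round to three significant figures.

(c = 2.99792458 × 10^8 m/s, 1 eV = 1.602176634 × 10^-19 J.)
For a photon E = pc, so E = 4.089 × 10^-11 J.
Converting to MeV: E = 255.2 MeV ≈ 255 MeV.

255 MeV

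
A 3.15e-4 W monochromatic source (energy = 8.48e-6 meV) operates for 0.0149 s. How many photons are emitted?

Total energy: E_total = P·t = 3.15e-4 × 0.0149 = 4.694e-6 J.
Per-photon energy: E = 1.359e-27 J.
N = E_total / E_photon = 3.45e21.

3.45e21 photons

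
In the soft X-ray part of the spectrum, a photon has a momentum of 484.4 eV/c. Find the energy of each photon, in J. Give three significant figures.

7.76 × 10^-17 J

Convert to SI: p = 484.4 eV/c = 2.5888 × 10^-25 kg·m/s.
Since E = pc for a photon, E = 7.761 × 10^-17 J.
So E ≈ 7.76 × 10^-17 J.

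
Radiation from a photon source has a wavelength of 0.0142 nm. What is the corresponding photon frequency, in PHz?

Convert to SI: λ = 0.0142 nm = 1.42e-11 m.
The photon relation is f = c/λ, giving f = 2.111e19 Hz.
Converting to PHz: f = 21110 PHz ≈ 2.11e4 PHz.

2.11e4 PHz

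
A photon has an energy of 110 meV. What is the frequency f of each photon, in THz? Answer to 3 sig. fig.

26.6 THz

Take h = 6.62607015 × 10^-34 J·s, 1 eV = 1.602176634 × 10^-19 J.
Convert to SI: E = 110 meV = 1.7624 × 10^-20 J.
Since f = E/h for a photon, f = 2.660 × 10^13 Hz.
Converting to THz: f = 26.60 THz ≈ 26.6 THz.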